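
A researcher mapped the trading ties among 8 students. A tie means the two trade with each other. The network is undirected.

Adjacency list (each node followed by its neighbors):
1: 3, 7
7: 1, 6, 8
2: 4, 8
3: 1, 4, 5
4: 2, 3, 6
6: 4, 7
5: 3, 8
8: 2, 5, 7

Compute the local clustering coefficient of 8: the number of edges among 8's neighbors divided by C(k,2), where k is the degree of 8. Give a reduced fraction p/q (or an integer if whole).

8's neighbors: 2, 5, and 7 (k = 3).
Possible neighbor pairs: C(3,2) = 3. Edges among them: none → e = 0.
Clustering(8) = 0/3 = 0.

0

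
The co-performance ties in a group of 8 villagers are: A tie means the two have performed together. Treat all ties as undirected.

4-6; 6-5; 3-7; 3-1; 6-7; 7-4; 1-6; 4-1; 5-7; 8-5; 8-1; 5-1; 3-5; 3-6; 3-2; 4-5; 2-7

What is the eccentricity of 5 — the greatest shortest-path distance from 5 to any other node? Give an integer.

Distances from 5: 1:1, 2:2, 3:1, 4:1, 6:1, 7:1, 8:1.
The largest is 2 (to 2), so the eccentricity of 5 is 2.

2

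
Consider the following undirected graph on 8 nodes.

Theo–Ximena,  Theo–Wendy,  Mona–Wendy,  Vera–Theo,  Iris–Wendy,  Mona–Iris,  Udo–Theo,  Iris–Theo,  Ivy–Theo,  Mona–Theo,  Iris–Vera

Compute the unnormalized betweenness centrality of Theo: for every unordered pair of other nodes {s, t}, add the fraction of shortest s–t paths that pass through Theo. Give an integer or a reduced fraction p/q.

16

Pairs whose geodesics pass through Theo — Vera–Ximena: 1; Vera–Udo: 1; Vera–Wendy: 1/2; Vera–Mona: 1/2; Vera–Ivy: 1; Ximena–Iris: 1; Ximena–Udo: 1; Ximena–Wendy: 1; Ximena–Mona: 1; Ximena–Ivy: 1; Iris–Udo: 1; Iris–Ivy: 1; Udo–Wendy: 1; Udo–Mona: 1 … (+3 more pairs).
All other pairs contribute 0.
Summing the contributions gives betweenness(Theo) = 16.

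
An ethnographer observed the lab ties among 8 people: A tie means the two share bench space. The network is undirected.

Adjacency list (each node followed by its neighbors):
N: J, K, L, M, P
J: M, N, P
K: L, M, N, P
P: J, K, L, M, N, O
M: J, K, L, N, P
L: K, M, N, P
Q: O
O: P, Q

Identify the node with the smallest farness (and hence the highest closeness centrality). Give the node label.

P

Farness (sum of distances to all others) for each node — J:12, K:11, L:11, M:10, N:10, O:12, P:8, Q:18.
The smallest farness is 8, for P, so P has the highest closeness.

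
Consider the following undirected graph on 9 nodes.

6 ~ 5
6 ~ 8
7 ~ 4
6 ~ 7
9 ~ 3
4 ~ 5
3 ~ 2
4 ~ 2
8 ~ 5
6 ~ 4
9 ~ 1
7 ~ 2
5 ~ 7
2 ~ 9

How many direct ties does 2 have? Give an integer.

2 is directly tied to 3, 4, 7, and 9. That is 4 neighbors, so the degree of 2 is 4.

4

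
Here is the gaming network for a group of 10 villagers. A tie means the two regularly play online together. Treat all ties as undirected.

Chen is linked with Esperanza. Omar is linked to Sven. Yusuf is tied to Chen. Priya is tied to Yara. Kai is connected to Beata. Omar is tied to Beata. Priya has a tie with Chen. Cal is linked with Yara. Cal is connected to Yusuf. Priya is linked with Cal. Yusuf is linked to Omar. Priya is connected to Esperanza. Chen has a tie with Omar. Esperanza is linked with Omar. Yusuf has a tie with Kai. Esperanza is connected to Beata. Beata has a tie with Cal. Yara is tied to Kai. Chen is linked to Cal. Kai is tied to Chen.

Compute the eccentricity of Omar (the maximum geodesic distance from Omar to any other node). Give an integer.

3

Distances from Omar: Beata:1, Cal:2, Chen:1, Esperanza:1, Kai:2, Priya:2, Sven:1, Yara:3, Yusuf:1.
The largest is 3 (to Yara), so the eccentricity of Omar is 3.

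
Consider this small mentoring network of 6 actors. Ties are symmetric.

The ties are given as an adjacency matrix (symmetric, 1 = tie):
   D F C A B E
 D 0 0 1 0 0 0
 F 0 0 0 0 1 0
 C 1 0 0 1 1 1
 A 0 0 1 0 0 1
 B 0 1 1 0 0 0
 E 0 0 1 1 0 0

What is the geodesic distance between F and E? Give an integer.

3

One shortest route is F – B – C – E, which uses 3 edges, and at distance 2 from F we only reach {C}, which does not include E. So d(F,E) = 3.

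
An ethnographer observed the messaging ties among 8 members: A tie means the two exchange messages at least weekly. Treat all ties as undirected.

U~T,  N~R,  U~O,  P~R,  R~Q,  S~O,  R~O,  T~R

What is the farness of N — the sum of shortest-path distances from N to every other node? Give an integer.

Distances from N: O:2, P:2, Q:2, R:1, S:3, T:2, U:3.
Sum = 2 + 2 + 2 + 1 + 3 + 2 + 3 = 15.

15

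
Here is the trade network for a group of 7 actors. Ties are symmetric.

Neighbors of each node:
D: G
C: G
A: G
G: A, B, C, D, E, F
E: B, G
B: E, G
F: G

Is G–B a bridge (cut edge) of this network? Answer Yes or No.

No

Even without that edge, G still reaches B via G – E – B, so the network stays connected. Not a bridge.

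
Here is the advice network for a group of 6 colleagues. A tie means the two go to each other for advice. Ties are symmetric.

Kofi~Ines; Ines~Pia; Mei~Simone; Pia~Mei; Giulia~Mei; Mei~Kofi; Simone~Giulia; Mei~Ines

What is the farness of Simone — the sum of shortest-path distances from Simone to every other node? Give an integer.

Distances from Simone: Giulia:1, Ines:2, Kofi:2, Mei:1, Pia:2.
Sum = 1 + 2 + 2 + 1 + 2 = 8.

8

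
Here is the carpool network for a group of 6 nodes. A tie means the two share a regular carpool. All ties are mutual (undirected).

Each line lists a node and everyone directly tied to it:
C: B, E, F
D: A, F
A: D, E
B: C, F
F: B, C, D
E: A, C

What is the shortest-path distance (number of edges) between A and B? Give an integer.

3

One shortest route is A – E – C – B, which uses 3 edges, and at distance 2 from A we only reach {C, F}, which does not include B. So d(A,B) = 3.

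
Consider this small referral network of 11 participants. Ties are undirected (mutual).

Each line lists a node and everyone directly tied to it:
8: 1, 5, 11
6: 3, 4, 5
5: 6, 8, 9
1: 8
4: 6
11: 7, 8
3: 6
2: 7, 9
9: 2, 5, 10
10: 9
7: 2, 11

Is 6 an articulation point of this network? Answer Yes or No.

Removing 6 leaves {1, 2, 5, 7, 8, 9, 10, and 11} with no path to {3}, so the network splits into 3 components. 6 is a cut vertex.

Yes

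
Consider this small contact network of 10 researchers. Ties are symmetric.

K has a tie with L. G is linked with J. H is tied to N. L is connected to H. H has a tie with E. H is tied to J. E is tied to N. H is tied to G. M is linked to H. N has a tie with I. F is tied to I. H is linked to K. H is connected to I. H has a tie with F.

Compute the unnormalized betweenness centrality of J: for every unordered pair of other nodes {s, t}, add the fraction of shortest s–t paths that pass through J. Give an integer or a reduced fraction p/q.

No shortest path between any pair of other nodes passes through J.
Summing the contributions gives betweenness(J) = 0.

0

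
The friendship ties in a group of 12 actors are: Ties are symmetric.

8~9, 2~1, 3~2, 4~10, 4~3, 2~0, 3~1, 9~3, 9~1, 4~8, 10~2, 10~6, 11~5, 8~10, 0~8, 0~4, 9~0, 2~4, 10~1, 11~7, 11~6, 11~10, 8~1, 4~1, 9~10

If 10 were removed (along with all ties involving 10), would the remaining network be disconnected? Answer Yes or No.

Yes

Removing 10 leaves {5, 6, 7, and 11} with no path to {0, 1, 2, 3, 4, 8, and 9}, so the network splits into 2 components. 10 is a cut vertex.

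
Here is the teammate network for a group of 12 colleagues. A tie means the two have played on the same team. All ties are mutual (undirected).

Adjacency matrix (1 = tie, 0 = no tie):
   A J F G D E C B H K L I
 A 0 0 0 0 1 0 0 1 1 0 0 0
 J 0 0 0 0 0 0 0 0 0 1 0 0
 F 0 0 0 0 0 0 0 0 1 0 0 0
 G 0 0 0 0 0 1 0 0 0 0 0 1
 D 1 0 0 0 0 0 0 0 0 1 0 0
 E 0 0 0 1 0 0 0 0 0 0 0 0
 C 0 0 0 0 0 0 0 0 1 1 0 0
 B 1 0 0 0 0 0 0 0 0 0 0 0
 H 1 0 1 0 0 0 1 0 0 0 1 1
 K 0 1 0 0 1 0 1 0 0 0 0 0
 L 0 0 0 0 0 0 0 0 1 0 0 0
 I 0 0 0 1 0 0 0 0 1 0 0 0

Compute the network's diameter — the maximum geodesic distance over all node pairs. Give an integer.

Eccentricity of each node (its greatest distance to any other): A:4, B:5, C:4, D:5, E:6, F:4, G:5, H:3, I:4, J:6, K:5, L:4.
The maximum eccentricity is 6, realized for instance by the pair J–E via J – K – C – H – I – G – E. So the diameter is 6.

6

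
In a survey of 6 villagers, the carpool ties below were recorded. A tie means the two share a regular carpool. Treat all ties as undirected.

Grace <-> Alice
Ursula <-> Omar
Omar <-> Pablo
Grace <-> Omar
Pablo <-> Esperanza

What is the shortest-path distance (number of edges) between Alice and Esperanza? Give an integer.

4

One shortest route is Alice – Grace – Omar – Pablo – Esperanza, which uses 4 edges, and at distance 3 from Alice we only reach {Pablo, Ursula}, which does not include Esperanza. So d(Alice,Esperanza) = 4.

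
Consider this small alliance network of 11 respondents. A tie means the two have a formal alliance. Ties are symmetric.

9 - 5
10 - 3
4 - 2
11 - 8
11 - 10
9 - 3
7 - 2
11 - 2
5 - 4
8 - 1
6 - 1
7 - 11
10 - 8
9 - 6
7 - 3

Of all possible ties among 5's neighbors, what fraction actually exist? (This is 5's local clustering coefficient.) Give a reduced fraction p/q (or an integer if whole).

0

5's neighbors: 4 and 9 (k = 2).
Possible neighbor pairs: C(2,2) = 1. Edges among them: none → e = 0.
Clustering(5) = 0/1.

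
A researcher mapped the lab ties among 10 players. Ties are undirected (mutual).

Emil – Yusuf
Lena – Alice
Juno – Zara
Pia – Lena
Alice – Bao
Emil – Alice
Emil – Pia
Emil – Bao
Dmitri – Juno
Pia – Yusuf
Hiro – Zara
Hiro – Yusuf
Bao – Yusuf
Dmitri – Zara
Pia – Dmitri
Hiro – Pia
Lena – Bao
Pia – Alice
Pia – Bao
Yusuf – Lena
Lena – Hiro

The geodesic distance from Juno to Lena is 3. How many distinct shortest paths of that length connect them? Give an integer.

2

The shortest distance is 3. The length-3 paths are: Juno–Dmitri–Pia–Lena; Juno–Zara–Hiro–Lena.
That gives 2 distinct shortest paths.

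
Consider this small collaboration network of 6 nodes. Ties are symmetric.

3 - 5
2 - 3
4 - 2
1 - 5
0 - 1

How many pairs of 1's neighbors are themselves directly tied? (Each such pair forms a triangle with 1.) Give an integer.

1's neighbors are 0 and 5, but none of them are tied to each other, so no triangle contains 1.

0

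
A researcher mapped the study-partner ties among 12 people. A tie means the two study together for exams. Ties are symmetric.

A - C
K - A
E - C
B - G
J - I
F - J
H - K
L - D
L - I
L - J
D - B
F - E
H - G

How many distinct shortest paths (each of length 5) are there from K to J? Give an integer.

The shortest distance is 5, and the only length-5 path is K–A–C–E–F–J. So there is exactly 1 shortest path.

1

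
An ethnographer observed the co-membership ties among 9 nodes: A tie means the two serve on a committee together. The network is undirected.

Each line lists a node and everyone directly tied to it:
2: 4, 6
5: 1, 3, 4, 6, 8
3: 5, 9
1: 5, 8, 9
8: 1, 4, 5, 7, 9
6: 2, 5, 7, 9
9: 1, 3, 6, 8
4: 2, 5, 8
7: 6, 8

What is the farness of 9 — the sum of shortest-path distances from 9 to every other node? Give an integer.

Distances from 9: 1:1, 2:2, 3:1, 4:2, 5:2, 6:1, 7:2, 8:1.
Sum = 1 + 2 + 1 + 2 + 2 + 1 + 2 + 1 = 12.

12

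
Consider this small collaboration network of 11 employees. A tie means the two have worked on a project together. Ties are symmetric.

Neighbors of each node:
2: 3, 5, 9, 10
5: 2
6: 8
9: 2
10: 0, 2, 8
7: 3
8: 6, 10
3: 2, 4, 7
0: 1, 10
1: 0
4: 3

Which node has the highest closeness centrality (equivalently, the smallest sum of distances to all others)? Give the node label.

2

Farness (sum of distances to all others) for each node — 0:26, 1:35, 2:18, 3:23, 4:32, 5:27, 6:35, 7:32, 8:26, 9:27, 10:19.
The smallest farness is 18, for 2, so 2 has the highest closeness.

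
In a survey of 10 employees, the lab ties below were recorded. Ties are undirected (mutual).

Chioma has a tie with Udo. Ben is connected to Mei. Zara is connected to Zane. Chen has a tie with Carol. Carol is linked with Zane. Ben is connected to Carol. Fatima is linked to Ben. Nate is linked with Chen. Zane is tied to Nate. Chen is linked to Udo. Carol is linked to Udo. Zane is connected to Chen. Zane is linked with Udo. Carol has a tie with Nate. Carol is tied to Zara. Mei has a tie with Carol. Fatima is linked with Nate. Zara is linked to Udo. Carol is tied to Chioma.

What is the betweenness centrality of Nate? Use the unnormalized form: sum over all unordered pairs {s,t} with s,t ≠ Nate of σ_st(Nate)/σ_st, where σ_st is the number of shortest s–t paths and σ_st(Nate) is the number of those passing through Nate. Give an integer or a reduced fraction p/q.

53/12

Pairs whose geodesics pass through Nate — Udo–Fatima: 3/4; Chioma–Fatima: 1/2; Fatima–Zara: 2/3; Fatima–Zane: 1; Fatima–Chen: 1; Fatima–Carol: 1/2.
All other pairs contribute 0.
Summing the contributions gives betweenness(Nate) = 53/12.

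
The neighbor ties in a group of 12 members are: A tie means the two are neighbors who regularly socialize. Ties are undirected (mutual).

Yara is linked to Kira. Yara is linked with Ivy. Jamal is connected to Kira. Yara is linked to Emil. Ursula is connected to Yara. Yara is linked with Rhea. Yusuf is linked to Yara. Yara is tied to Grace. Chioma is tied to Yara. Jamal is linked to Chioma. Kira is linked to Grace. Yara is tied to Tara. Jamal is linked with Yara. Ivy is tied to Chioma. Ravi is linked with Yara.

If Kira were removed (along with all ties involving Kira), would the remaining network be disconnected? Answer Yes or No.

Even without Kira, every remaining node can still reach every other (the residual graph is connected), so Kira is not a cut vertex.

No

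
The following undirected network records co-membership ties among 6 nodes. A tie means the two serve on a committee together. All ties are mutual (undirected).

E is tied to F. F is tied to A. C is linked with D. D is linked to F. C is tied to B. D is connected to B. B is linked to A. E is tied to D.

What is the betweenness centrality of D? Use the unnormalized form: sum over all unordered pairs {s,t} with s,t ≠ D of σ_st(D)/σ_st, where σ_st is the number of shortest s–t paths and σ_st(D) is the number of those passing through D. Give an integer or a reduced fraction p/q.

Pairs whose geodesics pass through D — C–E: 1; C–F: 1; E–B: 1; F–B: 1/2.
All other pairs contribute 0.
Summing the contributions gives betweenness(D) = 7/2.

7/2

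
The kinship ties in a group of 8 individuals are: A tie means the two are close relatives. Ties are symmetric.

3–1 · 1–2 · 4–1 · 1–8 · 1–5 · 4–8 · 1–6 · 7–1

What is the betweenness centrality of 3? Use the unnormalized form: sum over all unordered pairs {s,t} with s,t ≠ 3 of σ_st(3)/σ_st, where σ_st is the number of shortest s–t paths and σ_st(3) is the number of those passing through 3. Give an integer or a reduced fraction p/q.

0

No shortest path between any pair of other nodes passes through 3.
Summing the contributions gives betweenness(3) = 0.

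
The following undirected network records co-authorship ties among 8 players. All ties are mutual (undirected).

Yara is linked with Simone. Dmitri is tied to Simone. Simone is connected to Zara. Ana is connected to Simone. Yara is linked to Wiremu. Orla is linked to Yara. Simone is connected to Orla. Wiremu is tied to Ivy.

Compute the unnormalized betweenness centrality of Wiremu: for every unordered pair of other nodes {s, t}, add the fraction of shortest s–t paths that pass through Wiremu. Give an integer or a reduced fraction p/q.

6

Pairs whose geodesics pass through Wiremu — Zara–Ivy: 1; Dmitri–Ivy: 1; Simone–Ivy: 1; Ana–Ivy: 1; Ivy–Yara: 1; Ivy–Orla: 1.
All other pairs contribute 0.
Summing the contributions gives betweenness(Wiremu) = 6.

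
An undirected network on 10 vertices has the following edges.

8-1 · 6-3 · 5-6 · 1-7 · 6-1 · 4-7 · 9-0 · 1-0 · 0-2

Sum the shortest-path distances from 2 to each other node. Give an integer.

Distances from 2: 0:1, 1:2, 3:4, 4:4, 5:4, 6:3, 7:3, 8:3, 9:2.
Sum = 1 + 2 + 4 + 4 + 4 + 3 + 3 + 3 + 2 = 26.

26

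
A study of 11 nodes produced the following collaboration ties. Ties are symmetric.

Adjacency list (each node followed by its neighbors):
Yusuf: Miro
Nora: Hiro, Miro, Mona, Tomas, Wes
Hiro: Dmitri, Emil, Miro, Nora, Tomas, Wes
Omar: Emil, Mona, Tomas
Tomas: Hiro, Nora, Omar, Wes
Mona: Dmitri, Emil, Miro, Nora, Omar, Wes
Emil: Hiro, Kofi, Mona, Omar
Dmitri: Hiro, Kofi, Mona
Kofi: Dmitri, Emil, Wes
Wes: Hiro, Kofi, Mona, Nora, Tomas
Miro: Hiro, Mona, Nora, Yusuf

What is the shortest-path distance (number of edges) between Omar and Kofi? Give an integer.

One shortest route is Omar – Emil – Kofi, which uses 2 edges, and Omar and Kofi are not directly tied, so nothing shorter exists. So d(Omar,Kofi) = 2.

2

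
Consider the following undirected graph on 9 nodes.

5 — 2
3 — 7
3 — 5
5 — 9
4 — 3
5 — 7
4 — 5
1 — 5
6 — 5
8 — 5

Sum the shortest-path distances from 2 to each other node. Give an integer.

15

Distances from 2: 1:2, 3:2, 4:2, 5:1, 6:2, 7:2, 8:2, 9:2.
Sum = 2 + 2 + 2 + 1 + 2 + 2 + 2 + 2 = 15.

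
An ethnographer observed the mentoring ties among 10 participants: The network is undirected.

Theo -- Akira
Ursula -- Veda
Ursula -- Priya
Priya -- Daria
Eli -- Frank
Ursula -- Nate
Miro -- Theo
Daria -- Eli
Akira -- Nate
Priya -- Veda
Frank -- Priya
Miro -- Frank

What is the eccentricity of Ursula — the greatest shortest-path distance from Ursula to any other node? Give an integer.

3

Distances from Ursula: Akira:2, Daria:2, Eli:3, Frank:2, Miro:3, Nate:1, Priya:1, Theo:3, Veda:1.
The largest is 3 (to Eli, Miro, and Theo), so the eccentricity of Ursula is 3.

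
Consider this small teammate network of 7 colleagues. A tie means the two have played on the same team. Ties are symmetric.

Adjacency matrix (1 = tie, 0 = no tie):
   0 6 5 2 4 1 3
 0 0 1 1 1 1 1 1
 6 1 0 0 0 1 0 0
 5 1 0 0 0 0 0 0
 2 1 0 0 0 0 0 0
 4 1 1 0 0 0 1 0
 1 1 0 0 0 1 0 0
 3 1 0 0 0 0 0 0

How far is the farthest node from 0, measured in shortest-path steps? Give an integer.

1

Distances from 0: 1:1, 2:1, 3:1, 4:1, 5:1, 6:1.
The largest is 1 (to 6, 5, 2, 4, 1, and 3), so the eccentricity of 0 is 1.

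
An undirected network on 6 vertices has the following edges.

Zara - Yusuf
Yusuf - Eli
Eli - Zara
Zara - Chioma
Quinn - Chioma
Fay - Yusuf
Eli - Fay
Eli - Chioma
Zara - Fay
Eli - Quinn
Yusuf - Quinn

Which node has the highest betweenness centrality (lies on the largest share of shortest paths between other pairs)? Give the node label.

Eli

Unnormalized betweenness of each node: Chioma:1/3, Eli:5/3, Fay:0, Quinn:1/3, Yusuf:5/6, Zara:5/6.
Eli has the largest value, 5/3, making it the main broker — the node through which the most shortest paths run.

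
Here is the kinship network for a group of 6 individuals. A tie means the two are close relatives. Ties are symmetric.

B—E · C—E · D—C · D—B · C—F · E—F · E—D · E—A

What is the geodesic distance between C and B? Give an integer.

2

One shortest route is C – E – B, which uses 2 edges, and C and B are not directly tied, so nothing shorter exists. So d(C,B) = 2.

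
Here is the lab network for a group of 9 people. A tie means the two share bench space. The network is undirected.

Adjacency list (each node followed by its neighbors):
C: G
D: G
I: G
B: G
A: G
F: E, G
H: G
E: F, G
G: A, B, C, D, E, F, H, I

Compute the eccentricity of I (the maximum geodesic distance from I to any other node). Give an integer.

Distances from I: A:2, B:2, C:2, D:2, E:2, F:2, G:1, H:2.
The largest is 2 (to D, C, F, B, H, E, and A), so the eccentricity of I is 2.

2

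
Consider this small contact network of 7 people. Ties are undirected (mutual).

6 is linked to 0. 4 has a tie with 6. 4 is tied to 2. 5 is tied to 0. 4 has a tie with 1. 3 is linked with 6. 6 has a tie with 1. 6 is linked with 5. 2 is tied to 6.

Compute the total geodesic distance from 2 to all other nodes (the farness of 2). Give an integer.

10

Distances from 2: 0:2, 1:2, 3:2, 4:1, 5:2, 6:1.
Sum = 2 + 2 + 2 + 1 + 2 + 1 = 10.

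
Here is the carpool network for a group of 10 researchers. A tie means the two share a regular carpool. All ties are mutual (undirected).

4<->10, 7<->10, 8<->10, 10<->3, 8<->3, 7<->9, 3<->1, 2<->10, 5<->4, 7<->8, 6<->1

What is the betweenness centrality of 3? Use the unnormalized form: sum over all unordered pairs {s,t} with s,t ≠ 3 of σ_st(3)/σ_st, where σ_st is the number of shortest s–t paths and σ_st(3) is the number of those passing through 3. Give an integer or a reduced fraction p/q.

Pairs whose geodesics pass through 3 — 2–1: 1; 2–6: 1; 1–9: 2/2; 1–7: 2/2; 1–8: 1; 1–5: 1; 1–4: 1; 1–10: 1; 6–9: 2/2; 6–7: 2/2; 6–8: 1; 6–5: 1; 6–4: 1; 6–10: 1.
All other pairs contribute 0.
Summing the contributions gives betweenness(3) = 14.

14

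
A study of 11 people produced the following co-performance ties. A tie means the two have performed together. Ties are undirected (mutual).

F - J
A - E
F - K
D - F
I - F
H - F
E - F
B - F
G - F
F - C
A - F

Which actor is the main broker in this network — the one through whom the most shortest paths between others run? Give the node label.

Unnormalized betweenness of each node: A:0, B:0, C:0, D:0, E:0, F:44, G:0, H:0, I:0, J:0, K:0.
F has the largest value, 44, making it the main broker — the node through which the most shortest paths run.

F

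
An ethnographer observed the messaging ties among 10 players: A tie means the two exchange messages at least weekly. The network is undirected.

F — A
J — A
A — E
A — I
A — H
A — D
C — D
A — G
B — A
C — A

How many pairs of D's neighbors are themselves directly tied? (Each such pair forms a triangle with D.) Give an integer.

1

D's neighbors: A and C.
Neighbor pairs that are themselves tied: D–A–C. Each forms one triangle with D, for 1 in total.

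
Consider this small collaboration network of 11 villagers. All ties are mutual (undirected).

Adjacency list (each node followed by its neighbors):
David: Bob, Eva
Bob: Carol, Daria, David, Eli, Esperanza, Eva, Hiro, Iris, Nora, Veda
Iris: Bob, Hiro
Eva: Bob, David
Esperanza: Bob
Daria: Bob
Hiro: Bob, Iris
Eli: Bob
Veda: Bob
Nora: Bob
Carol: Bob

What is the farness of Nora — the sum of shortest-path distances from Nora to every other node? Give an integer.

19

Distances from Nora: Bob:1, Carol:2, Daria:2, David:2, Eli:2, Esperanza:2, Eva:2, Hiro:2, Iris:2, Veda:2.
Sum = 1 + 2 + 2 + 2 + 2 + 2 + 2 + 2 + 2 + 2 = 19.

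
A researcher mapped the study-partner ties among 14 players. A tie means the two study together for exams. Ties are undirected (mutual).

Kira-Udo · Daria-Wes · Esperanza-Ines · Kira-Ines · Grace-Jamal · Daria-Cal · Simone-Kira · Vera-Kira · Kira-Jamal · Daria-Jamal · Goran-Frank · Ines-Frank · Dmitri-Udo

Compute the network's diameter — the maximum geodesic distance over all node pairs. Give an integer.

Eccentricity of each node (its greatest distance to any other): Cal:6, Daria:5, Dmitri:5, Esperanza:5, Frank:5, Goran:6, Grace:5, Ines:4, Jamal:4, Kira:3, Simone:4, Udo:4, Vera:4, Wes:6.
The maximum eccentricity is 6, realized for instance by the pair Cal–Goran via Cal – Daria – Jamal – Kira – Ines – Frank – Goran. So the diameter is 6.

6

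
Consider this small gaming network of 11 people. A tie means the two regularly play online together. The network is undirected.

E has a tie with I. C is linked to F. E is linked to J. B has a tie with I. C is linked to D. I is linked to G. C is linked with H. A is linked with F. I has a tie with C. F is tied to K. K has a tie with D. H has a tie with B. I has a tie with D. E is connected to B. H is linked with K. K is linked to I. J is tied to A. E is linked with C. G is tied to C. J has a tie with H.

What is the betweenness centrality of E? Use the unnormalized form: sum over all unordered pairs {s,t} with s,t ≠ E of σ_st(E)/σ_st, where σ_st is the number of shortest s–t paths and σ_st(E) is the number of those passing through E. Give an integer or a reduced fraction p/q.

Pairs whose geodesics pass through E — I–J: 1; I–A: 1/3; J–C: 1/2; J–G: 2/3; J–D: 2/4; J–B: 1/2; A–B: 1/2; C–B: 1/3; B–F: 1/5.
All other pairs contribute 0.
Summing the contributions gives betweenness(E) = 68/15.

68/15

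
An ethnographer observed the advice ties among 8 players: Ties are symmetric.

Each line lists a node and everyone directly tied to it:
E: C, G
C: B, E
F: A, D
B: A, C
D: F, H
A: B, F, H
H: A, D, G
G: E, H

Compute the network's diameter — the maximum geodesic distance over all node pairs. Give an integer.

Eccentricity of each node (its greatest distance to any other): A:3, B:3, C:4, D:4, E:4, F:4, G:3, H:3.
The maximum eccentricity is 4, realized for instance by the pair F–E via F – D – H – G – E. So the diameter is 4.

4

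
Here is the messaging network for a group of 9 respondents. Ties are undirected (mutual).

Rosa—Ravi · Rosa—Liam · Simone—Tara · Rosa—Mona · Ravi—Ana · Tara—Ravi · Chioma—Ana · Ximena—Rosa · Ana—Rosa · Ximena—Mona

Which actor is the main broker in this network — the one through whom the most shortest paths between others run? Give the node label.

Unnormalized betweenness of each node: Ana:7, Chioma:0, Liam:0, Mona:0, Ravi:12, Rosa:17, Simone:0, Tara:7, Ximena:0.
Rosa has the largest value, 17, making it the main broker — the node through which the most shortest paths run.

Rosa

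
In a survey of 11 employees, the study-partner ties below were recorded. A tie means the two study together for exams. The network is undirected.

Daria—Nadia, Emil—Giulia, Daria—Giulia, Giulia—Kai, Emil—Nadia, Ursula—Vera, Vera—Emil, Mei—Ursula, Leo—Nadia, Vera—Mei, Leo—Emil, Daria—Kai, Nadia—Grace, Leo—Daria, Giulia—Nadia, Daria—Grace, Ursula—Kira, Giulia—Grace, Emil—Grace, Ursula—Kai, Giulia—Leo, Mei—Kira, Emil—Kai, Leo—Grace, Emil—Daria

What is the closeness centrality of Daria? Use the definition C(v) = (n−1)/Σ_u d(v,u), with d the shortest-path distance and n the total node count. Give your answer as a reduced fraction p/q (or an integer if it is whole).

5/8

Distances from Daria: Emil:1, Giulia:1, Grace:1, Kai:1, Kira:3, Leo:1, Mei:3, Nadia:1, Ursula:2, Vera:2. Sum = 16.
n = 11, so closeness = 10/16 = 5/8.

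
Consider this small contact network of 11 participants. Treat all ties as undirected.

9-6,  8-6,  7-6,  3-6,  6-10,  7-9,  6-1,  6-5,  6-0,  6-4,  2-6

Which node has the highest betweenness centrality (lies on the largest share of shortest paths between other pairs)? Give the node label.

Unnormalized betweenness of each node: 0:0, 1:0, 2:0, 3:0, 4:0, 5:0, 6:44, 7:0, 8:0, 9:0, 10:0.
6 has the largest value, 44, making it the main broker — the node through which the most shortest paths run.

6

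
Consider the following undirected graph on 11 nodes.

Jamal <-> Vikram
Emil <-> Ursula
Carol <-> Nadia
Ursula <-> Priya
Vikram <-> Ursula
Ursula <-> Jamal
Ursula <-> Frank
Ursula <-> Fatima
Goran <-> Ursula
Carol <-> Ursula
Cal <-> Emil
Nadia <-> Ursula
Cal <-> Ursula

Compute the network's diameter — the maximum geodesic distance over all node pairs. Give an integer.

Eccentricity of each node (its greatest distance to any other): Cal:2, Carol:2, Emil:2, Fatima:2, Frank:2, Goran:2, Jamal:2, Nadia:2, Priya:2, Ursula:1, Vikram:2.
The maximum eccentricity is 2, realized for instance by the pair Vikram–Carol via Vikram – Ursula – Carol. So the diameter is 2.

2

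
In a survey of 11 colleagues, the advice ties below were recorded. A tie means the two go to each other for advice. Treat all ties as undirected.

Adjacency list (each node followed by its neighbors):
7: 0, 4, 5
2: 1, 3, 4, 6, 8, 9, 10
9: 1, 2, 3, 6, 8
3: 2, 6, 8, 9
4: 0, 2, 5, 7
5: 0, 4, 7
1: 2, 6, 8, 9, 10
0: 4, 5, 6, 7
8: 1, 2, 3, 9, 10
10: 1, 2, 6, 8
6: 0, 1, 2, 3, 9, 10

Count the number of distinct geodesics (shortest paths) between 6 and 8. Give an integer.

5

The shortest distance is 2. The length-2 paths are: 6–10–8; 6–2–8; 6–1–8; 6–3–8; 6–9–8.
That gives 5 distinct shortest paths.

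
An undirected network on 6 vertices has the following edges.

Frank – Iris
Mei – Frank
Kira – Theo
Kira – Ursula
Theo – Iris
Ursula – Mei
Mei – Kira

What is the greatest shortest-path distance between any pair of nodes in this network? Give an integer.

3

Eccentricity of each node (its greatest distance to any other): Frank:2, Iris:3, Kira:2, Mei:2, Theo:2, Ursula:3.
The maximum eccentricity is 3, realized for instance by the pair Iris–Ursula via Iris – Frank – Mei – Ursula. So the diameter is 3.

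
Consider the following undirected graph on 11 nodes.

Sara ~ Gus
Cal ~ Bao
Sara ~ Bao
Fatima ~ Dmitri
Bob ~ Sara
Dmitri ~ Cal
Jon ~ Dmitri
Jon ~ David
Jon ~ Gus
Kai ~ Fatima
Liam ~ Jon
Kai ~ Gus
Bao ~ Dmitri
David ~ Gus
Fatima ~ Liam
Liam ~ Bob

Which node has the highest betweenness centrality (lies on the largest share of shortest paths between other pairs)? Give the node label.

Unnormalized betweenness of each node: Bao:25/6, Bob:5/3, Cal:0, David:0, Dmitri:31/3, Fatima:17/3, Gus:23/3, Jon:53/6, Kai:5/3, Liam:29/6, Sara:43/6.
Dmitri has the largest value, 31/3, making it the main broker — the node through which the most shortest paths run.

Dmitri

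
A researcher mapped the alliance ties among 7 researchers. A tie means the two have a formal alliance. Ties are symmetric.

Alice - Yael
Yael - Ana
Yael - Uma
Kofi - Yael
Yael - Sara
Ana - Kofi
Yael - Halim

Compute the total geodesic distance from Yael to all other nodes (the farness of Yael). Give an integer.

6

Distances from Yael: Alice:1, Ana:1, Halim:1, Kofi:1, Sara:1, Uma:1.
Sum = 1 + 1 + 1 + 1 + 1 + 1 = 6.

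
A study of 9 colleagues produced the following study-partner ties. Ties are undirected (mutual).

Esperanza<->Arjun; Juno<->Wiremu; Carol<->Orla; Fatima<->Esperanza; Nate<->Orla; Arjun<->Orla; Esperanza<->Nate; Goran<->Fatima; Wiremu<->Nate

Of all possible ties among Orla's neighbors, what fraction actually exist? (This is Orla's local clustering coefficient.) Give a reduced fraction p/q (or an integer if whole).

Orla's neighbors: Arjun, Carol, and Nate (k = 3).
Possible neighbor pairs: C(3,2) = 3. Edges among them: none → e = 0.
Clustering(Orla) = 0/3 = 0.

0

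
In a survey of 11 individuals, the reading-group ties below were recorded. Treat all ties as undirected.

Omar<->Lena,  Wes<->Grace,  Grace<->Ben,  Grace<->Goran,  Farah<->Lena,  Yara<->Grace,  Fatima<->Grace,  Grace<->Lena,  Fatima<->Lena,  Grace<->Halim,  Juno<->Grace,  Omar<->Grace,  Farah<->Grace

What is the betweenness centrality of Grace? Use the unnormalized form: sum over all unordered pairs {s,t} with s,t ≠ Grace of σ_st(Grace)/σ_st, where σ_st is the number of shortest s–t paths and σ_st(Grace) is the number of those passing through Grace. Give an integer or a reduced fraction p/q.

Pairs whose geodesics pass through Grace — Lena–Ben: 1; Lena–Juno: 1; Lena–Yara: 1; Lena–Halim: 1; Lena–Wes: 1; Lena–Goran: 1; Ben–Farah: 1; Ben–Omar: 1; Ben–Juno: 1; Ben–Fatima: 1; Ben–Yara: 1; Ben–Halim: 1; Ben–Wes: 1; Ben–Goran: 1 … (+28 more pairs).
All other pairs contribute 0.
Summing the contributions gives betweenness(Grace) = 81/2.

81/2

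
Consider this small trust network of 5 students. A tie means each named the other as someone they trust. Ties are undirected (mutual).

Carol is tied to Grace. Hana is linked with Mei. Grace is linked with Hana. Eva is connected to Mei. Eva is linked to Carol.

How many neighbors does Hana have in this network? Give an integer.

2

Hana is directly tied to Grace and Mei. That is 2 neighbors, so the degree of Hana is 2.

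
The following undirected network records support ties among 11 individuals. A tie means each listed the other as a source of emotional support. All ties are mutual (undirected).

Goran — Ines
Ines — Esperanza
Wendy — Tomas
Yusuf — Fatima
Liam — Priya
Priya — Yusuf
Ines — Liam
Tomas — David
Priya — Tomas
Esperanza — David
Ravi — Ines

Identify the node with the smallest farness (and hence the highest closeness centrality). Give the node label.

Farness (sum of distances to all others) for each node — David:24, Esperanza:25, Fatima:36, Goran:31, Ines:22, Liam:21, Priya:20, Ravi:31, Tomas:23, Wendy:32, Yusuf:27.
The smallest farness is 20, for Priya, so Priya has the highest closeness.

Priya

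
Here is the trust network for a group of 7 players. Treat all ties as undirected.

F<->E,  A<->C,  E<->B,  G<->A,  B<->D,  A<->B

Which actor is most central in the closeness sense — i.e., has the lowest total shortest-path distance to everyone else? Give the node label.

B

Farness (sum of distances to all others) for each node — A:10, B:9, C:15, D:14, E:12, F:17, G:15.
The smallest farness is 9, for B, so B has the highest closeness.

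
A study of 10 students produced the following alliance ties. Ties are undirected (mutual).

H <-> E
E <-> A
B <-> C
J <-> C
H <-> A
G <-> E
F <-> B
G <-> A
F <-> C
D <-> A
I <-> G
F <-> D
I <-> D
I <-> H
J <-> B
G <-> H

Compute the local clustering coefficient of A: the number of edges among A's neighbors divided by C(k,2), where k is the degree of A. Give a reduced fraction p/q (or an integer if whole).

1/2

A's neighbors: D, E, G, and H (k = 4).
Possible neighbor pairs: C(4,2) = 6. Edges among them: E–G, E–H, G–H → e = 3.
Clustering(A) = 3/6 = 1/2.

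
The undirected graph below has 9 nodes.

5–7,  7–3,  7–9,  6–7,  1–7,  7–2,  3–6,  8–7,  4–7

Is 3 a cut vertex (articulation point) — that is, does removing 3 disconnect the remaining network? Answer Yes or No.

Even without 3, every remaining node can still reach every other (the residual graph is connected), so 3 is not a cut vertex.

No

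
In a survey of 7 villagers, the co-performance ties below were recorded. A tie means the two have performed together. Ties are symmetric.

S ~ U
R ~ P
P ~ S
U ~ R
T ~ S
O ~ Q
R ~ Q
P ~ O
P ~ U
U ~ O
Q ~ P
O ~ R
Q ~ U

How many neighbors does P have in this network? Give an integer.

5

P is directly tied to O, Q, R, S, and U. That is 5 neighbors, so the degree of P is 5.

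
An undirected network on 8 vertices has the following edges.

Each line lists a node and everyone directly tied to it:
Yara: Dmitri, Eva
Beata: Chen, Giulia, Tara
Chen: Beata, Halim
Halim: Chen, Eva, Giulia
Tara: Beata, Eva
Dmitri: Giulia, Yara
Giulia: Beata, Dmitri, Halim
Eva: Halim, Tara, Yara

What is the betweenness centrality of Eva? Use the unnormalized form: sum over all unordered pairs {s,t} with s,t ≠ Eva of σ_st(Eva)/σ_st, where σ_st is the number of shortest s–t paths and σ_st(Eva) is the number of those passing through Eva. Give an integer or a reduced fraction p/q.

5

Pairs whose geodesics pass through Eva — Tara–Halim: 1; Tara–Dmitri: 1/2; Tara–Yara: 1; Beata–Yara: 1/2; Chen–Yara: 1; Halim–Yara: 1.
All other pairs contribute 0.
Summing the contributions gives betweenness(Eva) = 5.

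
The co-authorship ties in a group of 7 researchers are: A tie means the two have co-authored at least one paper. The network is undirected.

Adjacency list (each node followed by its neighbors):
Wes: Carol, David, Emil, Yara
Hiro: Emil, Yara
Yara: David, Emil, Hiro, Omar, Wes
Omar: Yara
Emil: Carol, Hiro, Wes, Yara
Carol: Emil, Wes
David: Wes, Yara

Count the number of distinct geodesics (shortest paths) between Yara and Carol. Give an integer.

The shortest distance is 2. The length-2 paths are: Yara–Wes–Carol; Yara–Emil–Carol.
That gives 2 distinct shortest paths.

2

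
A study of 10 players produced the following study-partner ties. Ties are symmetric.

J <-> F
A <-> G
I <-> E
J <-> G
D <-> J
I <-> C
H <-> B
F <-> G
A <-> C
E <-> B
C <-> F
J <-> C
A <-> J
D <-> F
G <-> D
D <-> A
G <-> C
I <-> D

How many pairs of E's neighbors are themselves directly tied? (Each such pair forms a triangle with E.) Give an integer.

0

E's neighbors are B and I, but none of them are tied to each other, so no triangle contains E.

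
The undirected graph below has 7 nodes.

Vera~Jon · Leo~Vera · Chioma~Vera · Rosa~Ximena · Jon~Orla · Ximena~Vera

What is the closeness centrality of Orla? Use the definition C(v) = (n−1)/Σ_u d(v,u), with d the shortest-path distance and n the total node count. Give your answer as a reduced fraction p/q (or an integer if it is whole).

Distances from Orla: Chioma:3, Jon:1, Leo:3, Rosa:4, Vera:2, Ximena:3. Sum = 16.
n = 7, so closeness = 6/16 = 3/8.

3/8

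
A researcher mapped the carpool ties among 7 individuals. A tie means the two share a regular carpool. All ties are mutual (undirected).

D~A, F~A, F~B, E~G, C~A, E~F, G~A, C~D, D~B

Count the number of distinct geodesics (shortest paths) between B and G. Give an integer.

3

The shortest distance is 3. The length-3 paths are: B–F–E–G; B–D–A–G; B–F–A–G.
That gives 3 distinct shortest paths.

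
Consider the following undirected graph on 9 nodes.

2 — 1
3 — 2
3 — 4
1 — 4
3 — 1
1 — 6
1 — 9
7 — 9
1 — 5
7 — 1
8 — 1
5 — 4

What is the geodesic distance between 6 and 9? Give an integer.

2

One shortest route is 6 – 1 – 9, which uses 2 edges, and 6 and 9 are not directly tied, so nothing shorter exists. So d(6,9) = 2.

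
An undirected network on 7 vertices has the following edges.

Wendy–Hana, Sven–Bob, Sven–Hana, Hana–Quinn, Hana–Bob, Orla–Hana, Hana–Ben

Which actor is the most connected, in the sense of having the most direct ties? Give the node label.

Hana

Degrees — Ben:1, Bob:2, Hana:6, Orla:1, Quinn:1, Sven:2, Wendy:1.
The maximum is 6, attained only by Hana.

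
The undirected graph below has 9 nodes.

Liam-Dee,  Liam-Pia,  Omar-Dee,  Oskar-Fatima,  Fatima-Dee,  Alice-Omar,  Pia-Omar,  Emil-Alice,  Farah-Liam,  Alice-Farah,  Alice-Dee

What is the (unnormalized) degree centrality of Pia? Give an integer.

Pia is directly tied to Liam and Omar. That is 2 neighbors, so the degree of Pia is 2.

2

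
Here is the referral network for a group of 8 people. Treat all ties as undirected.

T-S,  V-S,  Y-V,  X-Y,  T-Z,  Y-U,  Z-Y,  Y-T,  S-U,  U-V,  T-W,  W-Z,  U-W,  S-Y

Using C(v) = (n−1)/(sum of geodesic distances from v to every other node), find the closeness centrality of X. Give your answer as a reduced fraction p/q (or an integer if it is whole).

Distances from X: S:2, T:2, U:2, V:2, W:3, Y:1, Z:2. Sum = 14.
n = 8, so closeness = 7/14 = 1/2.

1/2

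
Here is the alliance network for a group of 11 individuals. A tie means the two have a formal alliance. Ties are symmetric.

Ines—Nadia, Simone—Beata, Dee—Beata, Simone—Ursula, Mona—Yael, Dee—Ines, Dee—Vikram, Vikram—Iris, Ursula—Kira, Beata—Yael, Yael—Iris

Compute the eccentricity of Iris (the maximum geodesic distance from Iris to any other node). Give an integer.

5

Distances from Iris: Beata:2, Dee:2, Ines:3, Kira:5, Mona:2, Nadia:4, Simone:3, Ursula:4, Vikram:1, Yael:1.
The largest is 5 (to Kira), so the eccentricity of Iris is 5.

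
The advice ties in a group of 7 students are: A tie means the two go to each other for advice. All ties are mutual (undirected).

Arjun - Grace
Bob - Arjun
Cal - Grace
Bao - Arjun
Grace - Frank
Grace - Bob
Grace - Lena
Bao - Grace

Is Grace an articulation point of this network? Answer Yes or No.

Removing Grace leaves {Frank} with no path to {Arjun, Bao, and Bob}, so the network splits into 4 components. Grace is a cut vertex.

Yes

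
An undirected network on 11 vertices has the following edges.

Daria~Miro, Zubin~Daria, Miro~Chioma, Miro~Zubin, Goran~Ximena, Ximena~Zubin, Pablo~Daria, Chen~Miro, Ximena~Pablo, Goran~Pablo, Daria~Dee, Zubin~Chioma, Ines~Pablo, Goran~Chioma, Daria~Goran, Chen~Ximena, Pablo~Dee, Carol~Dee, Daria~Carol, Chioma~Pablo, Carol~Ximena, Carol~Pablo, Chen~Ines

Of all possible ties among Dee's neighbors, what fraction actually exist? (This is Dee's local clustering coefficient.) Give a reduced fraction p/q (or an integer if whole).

Dee's neighbors: Carol, Daria, and Pablo (k = 3).
Possible neighbor pairs: C(3,2) = 3. Edges among them: Carol–Daria, Carol–Pablo, Daria–Pablo → e = 3.
Clustering(Dee) = 3/3 = 1.

1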